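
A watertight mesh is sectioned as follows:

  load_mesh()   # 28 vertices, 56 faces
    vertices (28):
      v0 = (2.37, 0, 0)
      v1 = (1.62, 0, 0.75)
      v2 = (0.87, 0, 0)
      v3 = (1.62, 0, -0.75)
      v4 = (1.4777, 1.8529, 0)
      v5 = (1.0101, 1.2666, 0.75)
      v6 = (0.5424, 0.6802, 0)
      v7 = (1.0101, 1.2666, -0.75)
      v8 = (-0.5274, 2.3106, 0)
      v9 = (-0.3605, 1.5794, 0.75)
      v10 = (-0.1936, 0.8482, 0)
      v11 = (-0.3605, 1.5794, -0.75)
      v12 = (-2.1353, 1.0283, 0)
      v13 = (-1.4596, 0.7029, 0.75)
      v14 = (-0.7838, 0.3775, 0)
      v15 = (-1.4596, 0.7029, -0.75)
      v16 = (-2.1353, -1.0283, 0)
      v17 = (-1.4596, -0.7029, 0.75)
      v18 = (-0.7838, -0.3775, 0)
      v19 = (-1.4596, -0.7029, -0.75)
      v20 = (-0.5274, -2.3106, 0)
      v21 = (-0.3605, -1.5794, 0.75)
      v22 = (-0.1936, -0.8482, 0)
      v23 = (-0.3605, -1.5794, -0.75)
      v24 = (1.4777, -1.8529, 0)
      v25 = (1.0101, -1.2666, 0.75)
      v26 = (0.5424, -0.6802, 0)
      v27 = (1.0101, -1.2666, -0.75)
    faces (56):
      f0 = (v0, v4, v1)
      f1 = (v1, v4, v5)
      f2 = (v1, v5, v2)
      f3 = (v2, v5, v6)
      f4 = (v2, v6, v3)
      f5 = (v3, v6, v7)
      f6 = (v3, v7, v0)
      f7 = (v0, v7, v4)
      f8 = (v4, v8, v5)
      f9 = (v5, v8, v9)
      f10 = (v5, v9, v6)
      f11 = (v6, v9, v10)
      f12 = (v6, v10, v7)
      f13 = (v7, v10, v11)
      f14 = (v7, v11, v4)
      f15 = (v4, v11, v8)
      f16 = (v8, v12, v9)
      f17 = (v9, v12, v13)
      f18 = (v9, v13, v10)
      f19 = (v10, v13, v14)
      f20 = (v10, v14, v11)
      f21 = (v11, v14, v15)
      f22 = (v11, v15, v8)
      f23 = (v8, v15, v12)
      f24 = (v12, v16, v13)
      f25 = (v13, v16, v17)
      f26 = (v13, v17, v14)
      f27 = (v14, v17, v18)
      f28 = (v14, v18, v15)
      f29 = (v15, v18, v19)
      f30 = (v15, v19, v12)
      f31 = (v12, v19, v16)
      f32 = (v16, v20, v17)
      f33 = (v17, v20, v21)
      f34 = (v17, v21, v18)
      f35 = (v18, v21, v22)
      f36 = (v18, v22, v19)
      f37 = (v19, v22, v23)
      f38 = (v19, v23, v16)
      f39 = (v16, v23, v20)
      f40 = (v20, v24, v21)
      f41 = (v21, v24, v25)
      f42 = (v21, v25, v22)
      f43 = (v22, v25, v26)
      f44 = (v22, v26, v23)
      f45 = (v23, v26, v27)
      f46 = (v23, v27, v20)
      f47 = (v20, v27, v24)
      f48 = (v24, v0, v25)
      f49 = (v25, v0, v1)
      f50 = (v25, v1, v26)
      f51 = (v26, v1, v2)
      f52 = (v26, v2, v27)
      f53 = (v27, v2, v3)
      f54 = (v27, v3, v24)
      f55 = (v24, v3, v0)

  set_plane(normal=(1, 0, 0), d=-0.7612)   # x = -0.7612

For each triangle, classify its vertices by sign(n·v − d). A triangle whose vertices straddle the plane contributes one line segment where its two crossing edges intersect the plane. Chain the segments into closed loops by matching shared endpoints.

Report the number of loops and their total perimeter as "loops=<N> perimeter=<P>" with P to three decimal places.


loops=2 perimeter=9.155

Straddling triangles (16 of 56):
  (v8,v12,v9) [+-+] → (-0.7612, 2.12414, 0)–(-0.7612, 1.45498, 0.580671)  len=0.8860
  (v9,v12,v13) [+--] → (-0.7612, 1.45498, 0.580671)–(-0.7612, 1.25985, 0.75)  len=0.2584
  (v9,v13,v10) [+-+] → (-0.7612, 1.25985, 0.75)–(-0.7612, 0.783056, 0.336256)  len=0.6313
  (v10,v13,v14) [+--] → (-0.7612, 0.783056, 0.336256)–(-0.7612, 0.395524, 0)  len=0.5131
  (v10,v14,v11) [+-+] → (-0.7612, 0.395524, 0)–(-0.7612, 0.441669, -0.0400425)  len=0.0611
  (v11,v14,v15) [+--] → (-0.7612, 0.441669, -0.0400425)–(-0.7612, 1.25985, -0.75)  len=1.0833
  (v11,v15,v8) [+-+] → (-0.7612, 1.25985, -0.75)–(-0.7612, 1.90738, -0.188103)  len=0.8573
  (v8,v15,v12) [+--] → (-0.7612, 1.90738, -0.188103)–(-0.7612, 2.12414, 0)  len=0.2870
  (v16,v20,v17) [-+-] → (-0.7612, -2.12414, 0)–(-0.7612, -1.90738, 0.188103)  len=0.2870
  (v17,v20,v21) [-++] → (-0.7612, -1.90738, 0.188103)–(-0.7612, -1.25985, 0.75)  len=0.8573
  (v17,v21,v18) [-+-] → (-0.7612, -1.25985, 0.75)–(-0.7612, -0.441669, 0.0400425)  len=1.0833
  (v18,v21,v22) [-++] → (-0.7612, -0.441669, 0.0400425)–(-0.7612, -0.395524, 0)  len=0.0611
  (v18,v22,v19) [-+-] → (-0.7612, -0.395524, 0)–(-0.7612, -0.783056, -0.336256)  len=0.5131
  (v19,v22,v23) [-++] → (-0.7612, -0.783056, -0.336256)–(-0.7612, -1.25985, -0.75)  len=0.6313
  (v19,v23,v16) [-+-] → (-0.7612, -1.25985, -0.75)–(-0.7612, -1.45498, -0.580671)  len=0.2584
  (v16,v23,v20) [-++] → (-0.7612, -1.45498, -0.580671)–(-0.7612, -2.12414, 0)  len=0.8860

Chained into 2 loop(s):
  loop 1: 8 segments, perimeter = 4.5774
  loop 2: 8 segments, perimeter = 4.5774
Total perimeter = 9.155


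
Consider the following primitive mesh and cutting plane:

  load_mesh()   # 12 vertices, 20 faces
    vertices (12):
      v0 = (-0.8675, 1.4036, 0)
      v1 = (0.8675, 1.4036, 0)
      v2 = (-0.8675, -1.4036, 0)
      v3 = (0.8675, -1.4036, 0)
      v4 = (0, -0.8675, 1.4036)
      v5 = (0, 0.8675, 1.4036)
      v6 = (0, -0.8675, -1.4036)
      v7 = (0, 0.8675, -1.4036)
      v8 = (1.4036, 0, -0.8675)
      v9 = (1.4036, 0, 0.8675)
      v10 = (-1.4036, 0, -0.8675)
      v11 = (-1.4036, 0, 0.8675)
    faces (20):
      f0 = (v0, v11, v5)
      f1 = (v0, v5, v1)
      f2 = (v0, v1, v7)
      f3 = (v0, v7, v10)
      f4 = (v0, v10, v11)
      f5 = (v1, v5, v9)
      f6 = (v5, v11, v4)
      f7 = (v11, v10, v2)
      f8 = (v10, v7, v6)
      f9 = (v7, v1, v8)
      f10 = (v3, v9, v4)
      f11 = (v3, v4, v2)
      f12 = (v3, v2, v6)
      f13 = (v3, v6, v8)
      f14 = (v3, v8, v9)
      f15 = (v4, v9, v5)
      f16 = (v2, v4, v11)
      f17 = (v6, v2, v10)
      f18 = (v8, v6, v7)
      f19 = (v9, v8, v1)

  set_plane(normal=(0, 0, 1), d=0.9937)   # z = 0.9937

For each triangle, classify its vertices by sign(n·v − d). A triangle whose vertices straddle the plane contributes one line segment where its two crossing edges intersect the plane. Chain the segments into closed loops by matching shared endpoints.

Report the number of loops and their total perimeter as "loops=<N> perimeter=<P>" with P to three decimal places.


Straddling triangles (8 of 20):
  (v0,v11,v5) [--+] → (-1.07319, 0.204213, 0.9937)–(-0.25334, 1.02406, 0.9937)  len=1.1594
  (v0,v5,v1) [-+-] → (-0.25334, 1.02406, 0.9937)–(0.25334, 1.02406, 0.9937)  len=0.5067
  (v1,v5,v9) [-+-] → (0.25334, 1.02406, 0.9937)–(1.07319, 0.204213, 0.9937)  len=1.1594
  (v5,v11,v4) [+-+] → (-1.07319, 0.204213, 0.9937)–(-1.07319, -0.204213, 0.9937)  len=0.4084
  (v3,v9,v4) [--+] → (1.07319, -0.204213, 0.9937)–(0.25334, -1.02406, 0.9937)  len=1.1594
  (v3,v4,v2) [-+-] → (0.25334, -1.02406, 0.9937)–(-0.25334, -1.02406, 0.9937)  len=0.5067
  (v4,v9,v5) [+-+] → (1.07319, -0.204213, 0.9937)–(1.07319, 0.204213, 0.9937)  len=0.4084
  (v2,v4,v11) [-+-] → (-0.25334, -1.02406, 0.9937)–(-1.07319, -0.204213, 0.9937)  len=1.1594

Chained into 1 loop(s):
  loop 1: 8 segments, perimeter = 6.4680
Total perimeter = 6.468

loops=1 perimeter=6.468


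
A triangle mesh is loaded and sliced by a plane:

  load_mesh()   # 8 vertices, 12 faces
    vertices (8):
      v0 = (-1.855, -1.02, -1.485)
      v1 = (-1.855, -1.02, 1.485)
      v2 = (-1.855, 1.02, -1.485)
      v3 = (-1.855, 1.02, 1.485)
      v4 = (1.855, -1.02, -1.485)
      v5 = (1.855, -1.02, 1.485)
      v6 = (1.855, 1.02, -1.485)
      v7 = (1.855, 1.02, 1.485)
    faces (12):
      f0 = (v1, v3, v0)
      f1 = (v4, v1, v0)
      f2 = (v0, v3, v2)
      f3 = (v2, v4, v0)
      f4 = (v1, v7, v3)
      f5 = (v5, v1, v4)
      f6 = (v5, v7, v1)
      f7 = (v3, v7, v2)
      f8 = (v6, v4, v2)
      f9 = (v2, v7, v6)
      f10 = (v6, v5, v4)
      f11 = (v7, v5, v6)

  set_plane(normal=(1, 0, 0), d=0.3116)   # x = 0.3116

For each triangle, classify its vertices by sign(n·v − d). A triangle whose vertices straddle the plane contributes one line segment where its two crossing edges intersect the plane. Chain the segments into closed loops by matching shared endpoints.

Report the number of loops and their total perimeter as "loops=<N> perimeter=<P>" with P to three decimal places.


Straddling triangles (8 of 12):
  (v4,v1,v0) [+--] → (0.3116, -1.02, -0.249448)–(0.3116, -1.02, -1.485)  len=1.2356
  (v2,v4,v0) [-+-] → (0.3116, -0.171338, -1.485)–(0.3116, -1.02, -1.485)  len=0.8487
  (v1,v7,v3) [-+-] → (0.3116, 0.171338, 1.485)–(0.3116, 1.02, 1.485)  len=0.8487
  (v5,v1,v4) [+-+] → (0.3116, -1.02, 1.485)–(0.3116, -1.02, -0.249448)  len=1.7344
  (v5,v7,v1) [++-] → (0.3116, 0.171338, 1.485)–(0.3116, -1.02, 1.485)  len=1.1913
  (v3,v7,v2) [-+-] → (0.3116, 1.02, 1.485)–(0.3116, 1.02, 0.249448)  len=1.2356
  (v6,v4,v2) [++-] → (0.3116, -0.171338, -1.485)–(0.3116, 1.02, -1.485)  len=1.1913
  (v2,v7,v6) [-++] → (0.3116, 1.02, 0.249448)–(0.3116, 1.02, -1.485)  len=1.7344

Chained into 1 loop(s):
  loop 1: 8 segments, perimeter = 10.0200
Total perimeter = 10.020

loops=1 perimeter=10.020


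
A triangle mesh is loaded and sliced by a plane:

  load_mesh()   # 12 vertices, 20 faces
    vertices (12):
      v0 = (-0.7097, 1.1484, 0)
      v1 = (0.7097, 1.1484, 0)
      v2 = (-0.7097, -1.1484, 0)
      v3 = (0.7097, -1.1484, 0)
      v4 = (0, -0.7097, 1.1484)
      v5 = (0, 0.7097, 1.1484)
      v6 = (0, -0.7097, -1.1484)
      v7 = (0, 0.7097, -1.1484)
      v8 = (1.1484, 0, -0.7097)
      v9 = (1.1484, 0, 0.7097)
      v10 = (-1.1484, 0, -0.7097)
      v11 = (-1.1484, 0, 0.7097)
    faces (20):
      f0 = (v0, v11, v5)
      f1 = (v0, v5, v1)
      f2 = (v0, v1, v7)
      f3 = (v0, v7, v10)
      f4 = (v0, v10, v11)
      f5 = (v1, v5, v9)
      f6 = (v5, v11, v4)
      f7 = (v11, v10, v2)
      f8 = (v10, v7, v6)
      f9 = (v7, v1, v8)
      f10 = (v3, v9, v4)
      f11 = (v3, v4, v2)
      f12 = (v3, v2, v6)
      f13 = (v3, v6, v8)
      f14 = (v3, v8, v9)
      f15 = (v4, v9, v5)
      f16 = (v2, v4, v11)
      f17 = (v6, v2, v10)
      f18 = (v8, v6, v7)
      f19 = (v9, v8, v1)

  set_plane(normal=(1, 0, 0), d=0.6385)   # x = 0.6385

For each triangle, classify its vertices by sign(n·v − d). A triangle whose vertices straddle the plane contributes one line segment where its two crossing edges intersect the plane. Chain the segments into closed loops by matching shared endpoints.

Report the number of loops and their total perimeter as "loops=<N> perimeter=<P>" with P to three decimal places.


Straddling triangles (10 of 20):
  (v0,v5,v1) [--+] → (0.6385, 1.10439, 0.115212)–(0.6385, 1.1484, 0)  len=0.1233
  (v0,v1,v7) [-+-] → (0.6385, 1.1484, 0)–(0.6385, 1.10439, -0.115212)  len=0.1233
  (v1,v5,v9) [+-+] → (0.6385, 1.10439, 0.115212)–(0.6385, 0.315113, 0.904487)  len=1.1162
  (v7,v1,v8) [-++] → (0.6385, 1.10439, -0.115212)–(0.6385, 0.315113, -0.904487)  len=1.1162
  (v3,v9,v4) [++-] → (0.6385, -0.315113, 0.904487)–(0.6385, -1.10439, 0.115212)  len=1.1162
  (v3,v4,v2) [+--] → (0.6385, -1.10439, 0.115212)–(0.6385, -1.1484, 0)  len=0.1233
  (v3,v2,v6) [+--] → (0.6385, -1.1484, 0)–(0.6385, -1.10439, -0.115212)  len=0.1233
  (v3,v6,v8) [+-+] → (0.6385, -1.10439, -0.115212)–(0.6385, -0.315113, -0.904487)  len=1.1162
  (v4,v9,v5) [-+-] → (0.6385, -0.315113, 0.904487)–(0.6385, 0.315113, 0.904487)  len=0.6302
  (v8,v6,v7) [+--] → (0.6385, -0.315113, -0.904487)–(0.6385, 0.315113, -0.904487)  len=0.6302

Chained into 1 loop(s):
  loop 1: 10 segments, perimeter = 6.2186
Total perimeter = 6.219

loops=1 perimeter=6.219


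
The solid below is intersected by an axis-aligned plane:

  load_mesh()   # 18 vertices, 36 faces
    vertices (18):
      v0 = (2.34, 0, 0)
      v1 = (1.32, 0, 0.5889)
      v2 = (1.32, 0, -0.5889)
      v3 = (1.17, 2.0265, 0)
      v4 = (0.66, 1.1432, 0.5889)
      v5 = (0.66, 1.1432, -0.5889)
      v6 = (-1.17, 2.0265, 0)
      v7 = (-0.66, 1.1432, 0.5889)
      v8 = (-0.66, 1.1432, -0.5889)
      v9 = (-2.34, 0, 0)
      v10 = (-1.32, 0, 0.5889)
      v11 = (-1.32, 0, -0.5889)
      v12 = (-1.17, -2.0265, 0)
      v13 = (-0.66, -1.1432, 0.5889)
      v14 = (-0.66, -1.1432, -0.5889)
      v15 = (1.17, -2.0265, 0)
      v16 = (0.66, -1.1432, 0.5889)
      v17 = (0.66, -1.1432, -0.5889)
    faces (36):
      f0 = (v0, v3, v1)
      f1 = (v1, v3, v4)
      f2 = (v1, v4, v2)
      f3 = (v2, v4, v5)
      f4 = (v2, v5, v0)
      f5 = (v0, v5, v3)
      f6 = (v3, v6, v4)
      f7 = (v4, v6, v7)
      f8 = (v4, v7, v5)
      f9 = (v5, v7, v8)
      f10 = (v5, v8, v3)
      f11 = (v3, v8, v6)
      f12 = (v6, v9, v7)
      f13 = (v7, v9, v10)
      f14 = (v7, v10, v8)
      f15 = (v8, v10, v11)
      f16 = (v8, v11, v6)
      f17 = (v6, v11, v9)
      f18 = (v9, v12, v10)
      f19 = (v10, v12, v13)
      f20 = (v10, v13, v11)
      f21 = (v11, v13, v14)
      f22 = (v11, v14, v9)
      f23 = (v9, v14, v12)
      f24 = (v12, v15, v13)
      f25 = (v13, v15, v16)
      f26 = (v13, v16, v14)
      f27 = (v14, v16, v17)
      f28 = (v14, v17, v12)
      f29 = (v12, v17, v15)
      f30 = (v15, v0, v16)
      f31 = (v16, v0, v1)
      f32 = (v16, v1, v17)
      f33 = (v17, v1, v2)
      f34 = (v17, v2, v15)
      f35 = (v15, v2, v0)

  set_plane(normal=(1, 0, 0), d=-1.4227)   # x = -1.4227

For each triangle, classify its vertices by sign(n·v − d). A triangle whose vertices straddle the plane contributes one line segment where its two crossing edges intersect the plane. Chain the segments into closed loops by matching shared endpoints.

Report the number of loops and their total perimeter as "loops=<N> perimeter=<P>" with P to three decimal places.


Straddling triangles (6 of 36):
  (v6,v9,v7) [+-+] → (-1.4227, 1.58881, 0)–(-1.4227, 0.624201, 0.321546)  len=1.0168
  (v7,v9,v10) [+-+] → (-1.4227, 0.624201, 0.321546)–(-1.4227, 0, 0.529606)  len=0.6580
  (v6,v11,v9) [++-] → (-1.4227, 0, -0.529606)–(-1.4227, 1.58881, 0)  len=1.6748
  (v9,v12,v10) [-++] → (-1.4227, -1.58881, 0)–(-1.4227, 0, 0.529606)  len=1.6748
  (v11,v14,v9) [++-] → (-1.4227, -0.624201, -0.321546)–(-1.4227, 0, -0.529606)  len=0.6580
  (v9,v14,v12) [-++] → (-1.4227, -0.624201, -0.321546)–(-1.4227, -1.58881, 0)  len=1.0168

Chained into 1 loop(s):
  loop 1: 6 segments, perimeter = 6.6990
Total perimeter = 6.699

loops=1 perimeter=6.699


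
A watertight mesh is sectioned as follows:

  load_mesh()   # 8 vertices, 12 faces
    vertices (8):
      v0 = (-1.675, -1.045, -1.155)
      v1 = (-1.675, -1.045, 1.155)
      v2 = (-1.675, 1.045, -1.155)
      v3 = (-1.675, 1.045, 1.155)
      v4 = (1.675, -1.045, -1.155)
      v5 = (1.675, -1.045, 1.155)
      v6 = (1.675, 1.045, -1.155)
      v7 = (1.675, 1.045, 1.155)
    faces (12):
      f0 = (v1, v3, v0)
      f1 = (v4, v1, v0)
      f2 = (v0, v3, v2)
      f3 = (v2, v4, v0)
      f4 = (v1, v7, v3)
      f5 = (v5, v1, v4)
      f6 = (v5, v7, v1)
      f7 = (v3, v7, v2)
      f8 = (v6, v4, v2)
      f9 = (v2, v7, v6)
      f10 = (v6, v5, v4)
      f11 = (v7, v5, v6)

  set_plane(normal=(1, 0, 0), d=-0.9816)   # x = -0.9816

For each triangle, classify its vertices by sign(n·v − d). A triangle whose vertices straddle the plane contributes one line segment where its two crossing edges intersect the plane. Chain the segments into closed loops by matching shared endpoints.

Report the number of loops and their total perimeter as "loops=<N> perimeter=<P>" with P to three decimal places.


Straddling triangles (8 of 12):
  (v4,v1,v0) [+--] → (-0.9816, -1.045, 0.676864)–(-0.9816, -1.045, -1.155)  len=1.8319
  (v2,v4,v0) [-+-] → (-0.9816, 0.612401, -1.155)–(-0.9816, -1.045, -1.155)  len=1.6574
  (v1,v7,v3) [-+-] → (-0.9816, -0.612401, 1.155)–(-0.9816, 1.045, 1.155)  len=1.6574
  (v5,v1,v4) [+-+] → (-0.9816, -1.045, 1.155)–(-0.9816, -1.045, 0.676864)  len=0.4781
  (v5,v7,v1) [++-] → (-0.9816, -0.612401, 1.155)–(-0.9816, -1.045, 1.155)  len=0.4326
  (v3,v7,v2) [-+-] → (-0.9816, 1.045, 1.155)–(-0.9816, 1.045, -0.676864)  len=1.8319
  (v6,v4,v2) [++-] → (-0.9816, 0.612401, -1.155)–(-0.9816, 1.045, -1.155)  len=0.4326
  (v2,v7,v6) [-++] → (-0.9816, 1.045, -0.676864)–(-0.9816, 1.045, -1.155)  len=0.4781

Chained into 1 loop(s):
  loop 1: 8 segments, perimeter = 8.8000
Total perimeter = 8.800

loops=1 perimeter=8.800


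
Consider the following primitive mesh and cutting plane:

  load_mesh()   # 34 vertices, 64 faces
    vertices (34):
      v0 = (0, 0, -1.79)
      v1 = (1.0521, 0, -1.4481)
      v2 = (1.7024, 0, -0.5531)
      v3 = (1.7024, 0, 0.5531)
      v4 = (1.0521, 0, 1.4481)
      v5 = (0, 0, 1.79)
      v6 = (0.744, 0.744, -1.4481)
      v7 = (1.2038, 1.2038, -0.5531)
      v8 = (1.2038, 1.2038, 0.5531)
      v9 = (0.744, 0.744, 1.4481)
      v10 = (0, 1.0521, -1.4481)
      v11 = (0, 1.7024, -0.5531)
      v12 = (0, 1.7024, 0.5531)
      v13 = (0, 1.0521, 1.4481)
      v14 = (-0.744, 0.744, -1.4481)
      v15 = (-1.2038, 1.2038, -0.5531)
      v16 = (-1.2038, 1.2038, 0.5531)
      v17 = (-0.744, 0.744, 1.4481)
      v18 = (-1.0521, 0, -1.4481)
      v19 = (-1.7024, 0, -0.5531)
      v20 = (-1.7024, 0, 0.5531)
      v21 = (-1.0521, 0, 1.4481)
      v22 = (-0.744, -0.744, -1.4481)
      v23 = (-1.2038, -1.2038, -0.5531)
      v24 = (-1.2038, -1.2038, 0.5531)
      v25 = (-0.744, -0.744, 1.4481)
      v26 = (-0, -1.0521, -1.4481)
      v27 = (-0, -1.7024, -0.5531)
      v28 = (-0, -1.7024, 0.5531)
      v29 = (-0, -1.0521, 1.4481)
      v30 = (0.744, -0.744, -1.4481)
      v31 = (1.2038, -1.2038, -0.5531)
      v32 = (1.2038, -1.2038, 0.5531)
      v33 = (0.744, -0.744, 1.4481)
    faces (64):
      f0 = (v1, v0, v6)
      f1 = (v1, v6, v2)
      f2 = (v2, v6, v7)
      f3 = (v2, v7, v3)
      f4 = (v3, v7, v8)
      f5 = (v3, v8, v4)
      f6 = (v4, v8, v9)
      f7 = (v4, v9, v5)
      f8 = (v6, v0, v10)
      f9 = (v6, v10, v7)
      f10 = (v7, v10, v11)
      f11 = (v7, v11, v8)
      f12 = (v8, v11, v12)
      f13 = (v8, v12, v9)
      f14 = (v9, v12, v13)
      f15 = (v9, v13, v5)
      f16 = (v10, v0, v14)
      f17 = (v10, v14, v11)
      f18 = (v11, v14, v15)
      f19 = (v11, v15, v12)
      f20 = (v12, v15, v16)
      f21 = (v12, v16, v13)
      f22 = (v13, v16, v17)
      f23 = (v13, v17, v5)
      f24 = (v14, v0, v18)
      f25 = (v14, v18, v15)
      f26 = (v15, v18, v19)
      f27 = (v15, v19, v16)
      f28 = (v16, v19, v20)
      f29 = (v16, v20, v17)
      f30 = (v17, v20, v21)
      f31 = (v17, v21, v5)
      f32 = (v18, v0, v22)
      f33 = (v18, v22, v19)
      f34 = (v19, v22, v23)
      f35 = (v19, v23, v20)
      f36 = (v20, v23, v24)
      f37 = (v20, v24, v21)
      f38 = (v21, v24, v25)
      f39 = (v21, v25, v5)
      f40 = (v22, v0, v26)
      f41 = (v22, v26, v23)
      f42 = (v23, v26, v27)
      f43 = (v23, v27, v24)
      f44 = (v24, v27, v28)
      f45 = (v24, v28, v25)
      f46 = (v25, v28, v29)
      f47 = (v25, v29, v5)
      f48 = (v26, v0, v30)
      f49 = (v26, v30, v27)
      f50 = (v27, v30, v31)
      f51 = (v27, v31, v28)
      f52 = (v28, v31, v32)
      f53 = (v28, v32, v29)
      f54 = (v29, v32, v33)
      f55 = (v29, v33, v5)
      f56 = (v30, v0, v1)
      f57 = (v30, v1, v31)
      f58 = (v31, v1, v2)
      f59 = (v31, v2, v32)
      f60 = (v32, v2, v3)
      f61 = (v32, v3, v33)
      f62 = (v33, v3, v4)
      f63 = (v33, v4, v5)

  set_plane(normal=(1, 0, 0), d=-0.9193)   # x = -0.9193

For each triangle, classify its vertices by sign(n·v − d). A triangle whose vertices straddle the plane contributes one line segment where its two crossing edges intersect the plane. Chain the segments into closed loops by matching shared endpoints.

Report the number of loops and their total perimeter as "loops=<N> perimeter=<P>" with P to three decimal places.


Straddling triangles (20 of 64):
  (v11,v14,v15) [++-] → (-0.9193, 0.9193, -1.10688)–(-0.9193, 1.32164, -0.5531)  len=0.6845
  (v11,v15,v12) [+-+] → (-0.9193, 1.32164, -0.5531)–(-0.9193, 1.32164, -0.291666)  len=0.2614
  (v12,v15,v16) [+--] → (-0.9193, 1.32164, -0.291666)–(-0.9193, 1.32164, 0.5531)  len=0.8448
  (v12,v16,v13) [+-+] → (-0.9193, 1.32164, 0.5531)–(-0.9193, 1.16795, 0.76462)  len=0.2615
  (v13,v16,v17) [+-+] → (-0.9193, 1.16795, 0.76462)–(-0.9193, 0.9193, 1.10688)  len=0.4230
  (v14,v0,v18) [++-] → (-0.9193, 0, -1.49126)–(-0.9193, 0.320685, -1.4481)  len=0.3236
  (v14,v18,v15) [+--] → (-0.9193, 0.320685, -1.4481)–(-0.9193, 0.9193, -1.10688)  len=0.6890
  (v16,v20,v17) [--+] → (-0.9193, 0.607916, 1.2844)–(-0.9193, 0.9193, 1.10688)  len=0.3584
  (v17,v20,v21) [+--] → (-0.9193, 0.607916, 1.2844)–(-0.9193, 0.320685, 1.4481)  len=0.3306
  (v17,v21,v5) [+-+] → (-0.9193, 0.320685, 1.4481)–(-0.9193, 0, 1.49126)  len=0.3236
  (v18,v0,v22) [-++] → (-0.9193, 0, -1.49126)–(-0.9193, -0.320685, -1.4481)  len=0.3236
  (v18,v22,v19) [-+-] → (-0.9193, -0.320685, -1.4481)–(-0.9193, -0.607916, -1.2844)  len=0.3306
  (v19,v22,v23) [-+-] → (-0.9193, -0.607916, -1.2844)–(-0.9193, -0.9193, -1.10688)  len=0.3584
  (v21,v24,v25) [--+] → (-0.9193, -0.9193, 1.10688)–(-0.9193, -0.320685, 1.4481)  len=0.6890
  (v21,v25,v5) [-++] → (-0.9193, -0.320685, 1.4481)–(-0.9193, 0, 1.49126)  len=0.3236
  (v22,v26,v23) [++-] → (-0.9193, -1.16795, -0.76462)–(-0.9193, -0.9193, -1.10688)  len=0.4230
  (v23,v26,v27) [-++] → (-0.9193, -1.16795, -0.76462)–(-0.9193, -1.32164, -0.5531)  len=0.2615
  (v23,v27,v24) [-+-] → (-0.9193, -1.32164, -0.5531)–(-0.9193, -1.32164, 0.291666)  len=0.8448
  (v24,v27,v28) [-++] → (-0.9193, -1.32164, 0.291666)–(-0.9193, -1.32164, 0.5531)  len=0.2614
  (v24,v28,v25) [-++] → (-0.9193, -1.32164, 0.5531)–(-0.9193, -0.9193, 1.10688)  len=0.6845

Chained into 1 loop(s):
  loop 1: 20 segments, perimeter = 9.0009
Total perimeter = 9.001

loops=1 perimeter=9.001


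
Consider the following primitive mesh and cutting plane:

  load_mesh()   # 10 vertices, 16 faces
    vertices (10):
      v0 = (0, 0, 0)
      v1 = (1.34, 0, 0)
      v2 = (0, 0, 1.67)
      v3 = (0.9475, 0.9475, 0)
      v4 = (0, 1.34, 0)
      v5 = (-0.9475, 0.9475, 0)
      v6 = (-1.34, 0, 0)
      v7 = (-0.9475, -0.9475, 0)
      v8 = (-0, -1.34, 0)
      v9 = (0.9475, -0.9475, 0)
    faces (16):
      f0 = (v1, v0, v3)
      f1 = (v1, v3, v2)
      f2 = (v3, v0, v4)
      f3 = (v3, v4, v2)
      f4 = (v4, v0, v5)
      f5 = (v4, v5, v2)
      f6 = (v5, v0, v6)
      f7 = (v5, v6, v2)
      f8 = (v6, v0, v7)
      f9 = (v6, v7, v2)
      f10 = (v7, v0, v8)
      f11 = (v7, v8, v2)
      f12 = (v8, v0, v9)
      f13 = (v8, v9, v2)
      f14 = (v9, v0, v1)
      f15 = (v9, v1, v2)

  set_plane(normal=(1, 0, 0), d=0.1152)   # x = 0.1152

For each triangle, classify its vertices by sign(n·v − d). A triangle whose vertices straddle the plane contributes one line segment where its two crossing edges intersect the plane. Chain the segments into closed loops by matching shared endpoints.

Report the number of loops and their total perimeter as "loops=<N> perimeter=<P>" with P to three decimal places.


Straddling triangles (8 of 16):
  (v1,v0,v3) [+-+] → (0.1152, 0, 0)–(0.1152, 0.1152, 0)  len=0.1152
  (v1,v3,v2) [++-] → (0.1152, 0.1152, 1.46696)–(0.1152, 0, 1.52643)  len=0.1296
  (v3,v0,v4) [+--] → (0.1152, 0.1152, 0)–(0.1152, 1.29228, 0)  len=1.1771
  (v3,v4,v2) [+--] → (0.1152, 1.29228, 0)–(0.1152, 0.1152, 1.46696)  len=1.8808
  (v8,v0,v9) [--+] → (0.1152, -0.1152, 0)–(0.1152, -1.29228, 0)  len=1.1771
  (v8,v9,v2) [-+-] → (0.1152, -1.29228, 0)–(0.1152, -0.1152, 1.46696)  len=1.8808
  (v9,v0,v1) [+-+] → (0.1152, -0.1152, 0)–(0.1152, 0, 0)  len=0.1152
  (v9,v1,v2) [++-] → (0.1152, 0, 1.52643)–(0.1152, -0.1152, 1.46696)  len=0.1296

Chained into 1 loop(s):
  loop 1: 8 segments, perimeter = 6.6055
Total perimeter = 6.605

loops=1 perimeter=6.605


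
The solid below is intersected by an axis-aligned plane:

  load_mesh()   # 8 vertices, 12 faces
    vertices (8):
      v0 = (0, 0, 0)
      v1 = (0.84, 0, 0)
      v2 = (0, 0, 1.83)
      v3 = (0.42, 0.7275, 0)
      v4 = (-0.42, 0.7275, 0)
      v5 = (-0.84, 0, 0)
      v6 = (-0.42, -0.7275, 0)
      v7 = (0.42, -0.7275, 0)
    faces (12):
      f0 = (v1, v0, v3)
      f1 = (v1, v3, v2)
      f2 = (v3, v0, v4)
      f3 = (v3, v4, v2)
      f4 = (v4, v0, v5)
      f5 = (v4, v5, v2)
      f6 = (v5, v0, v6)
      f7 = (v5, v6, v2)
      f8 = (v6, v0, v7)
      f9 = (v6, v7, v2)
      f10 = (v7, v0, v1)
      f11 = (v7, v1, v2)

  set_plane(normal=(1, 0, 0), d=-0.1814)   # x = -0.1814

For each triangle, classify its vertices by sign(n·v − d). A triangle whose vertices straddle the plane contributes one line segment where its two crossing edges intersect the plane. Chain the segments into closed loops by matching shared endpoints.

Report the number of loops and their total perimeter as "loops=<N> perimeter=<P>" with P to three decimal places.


loops=1 perimeter=4.702

Straddling triangles (8 of 12):
  (v3,v0,v4) [++-] → (-0.1814, 0.314211, 0)–(-0.1814, 0.7275, 0)  len=0.4133
  (v3,v4,v2) [+-+] → (-0.1814, 0.7275, 0)–(-0.1814, 0.314211, 1.03961)  len=1.1188
  (v4,v0,v5) [-+-] → (-0.1814, 0.314211, 0)–(-0.1814, 0, 0)  len=0.3142
  (v4,v5,v2) [--+] → (-0.1814, 0, 1.43481)–(-0.1814, 0.314211, 1.03961)  len=0.5049
  (v5,v0,v6) [-+-] → (-0.1814, 0, 0)–(-0.1814, -0.314211, 0)  len=0.3142
  (v5,v6,v2) [--+] → (-0.1814, -0.314211, 1.03961)–(-0.1814, 0, 1.43481)  len=0.5049
  (v6,v0,v7) [-++] → (-0.1814, -0.314211, 0)–(-0.1814, -0.7275, 0)  len=0.4133
  (v6,v7,v2) [-++] → (-0.1814, -0.7275, 0)–(-0.1814, -0.314211, 1.03961)  len=1.1188

Chained into 1 loop(s):
  loop 1: 8 segments, perimeter = 4.7023
Total perimeter = 4.702


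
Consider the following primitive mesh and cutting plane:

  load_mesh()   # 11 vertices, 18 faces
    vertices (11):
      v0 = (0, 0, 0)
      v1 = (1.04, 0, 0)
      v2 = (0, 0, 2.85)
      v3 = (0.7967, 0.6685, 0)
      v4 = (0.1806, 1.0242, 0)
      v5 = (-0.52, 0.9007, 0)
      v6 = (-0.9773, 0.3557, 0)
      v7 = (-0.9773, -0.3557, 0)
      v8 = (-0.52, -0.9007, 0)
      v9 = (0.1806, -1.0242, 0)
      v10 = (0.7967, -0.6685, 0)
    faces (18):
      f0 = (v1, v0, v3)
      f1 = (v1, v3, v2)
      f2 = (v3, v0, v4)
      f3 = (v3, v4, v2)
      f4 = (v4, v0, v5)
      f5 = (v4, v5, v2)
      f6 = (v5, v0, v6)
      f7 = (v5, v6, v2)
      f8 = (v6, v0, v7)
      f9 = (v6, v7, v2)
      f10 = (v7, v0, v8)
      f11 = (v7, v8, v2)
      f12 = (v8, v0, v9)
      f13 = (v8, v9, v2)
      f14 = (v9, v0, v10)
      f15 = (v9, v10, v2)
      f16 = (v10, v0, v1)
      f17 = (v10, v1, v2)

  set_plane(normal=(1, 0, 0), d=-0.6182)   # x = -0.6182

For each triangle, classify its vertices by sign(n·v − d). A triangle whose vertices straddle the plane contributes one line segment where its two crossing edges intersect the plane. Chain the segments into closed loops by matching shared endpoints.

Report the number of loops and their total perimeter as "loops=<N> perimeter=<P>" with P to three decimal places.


loops=1 perimeter=4.391

Straddling triangles (6 of 18):
  (v5,v0,v6) [++-] → (-0.6182, 0.225001, 0)–(-0.6182, 0.783667, 0)  len=0.5587
  (v5,v6,v2) [+-+] → (-0.6182, 0.783667, 0)–(-0.6182, 0.225001, 1.04721)  len=1.1869
  (v6,v0,v7) [-+-] → (-0.6182, 0.225001, 0)–(-0.6182, -0.225001, 0)  len=0.4500
  (v6,v7,v2) [--+] → (-0.6182, -0.225001, 1.04721)–(-0.6182, 0.225001, 1.04721)  len=0.4500
  (v7,v0,v8) [-++] → (-0.6182, -0.225001, 0)–(-0.6182, -0.783667, 0)  len=0.5587
  (v7,v8,v2) [-++] → (-0.6182, -0.783667, 0)–(-0.6182, -0.225001, 1.04721)  len=1.1869

Chained into 1 loop(s):
  loop 1: 6 segments, perimeter = 4.3912
Total perimeter = 4.391


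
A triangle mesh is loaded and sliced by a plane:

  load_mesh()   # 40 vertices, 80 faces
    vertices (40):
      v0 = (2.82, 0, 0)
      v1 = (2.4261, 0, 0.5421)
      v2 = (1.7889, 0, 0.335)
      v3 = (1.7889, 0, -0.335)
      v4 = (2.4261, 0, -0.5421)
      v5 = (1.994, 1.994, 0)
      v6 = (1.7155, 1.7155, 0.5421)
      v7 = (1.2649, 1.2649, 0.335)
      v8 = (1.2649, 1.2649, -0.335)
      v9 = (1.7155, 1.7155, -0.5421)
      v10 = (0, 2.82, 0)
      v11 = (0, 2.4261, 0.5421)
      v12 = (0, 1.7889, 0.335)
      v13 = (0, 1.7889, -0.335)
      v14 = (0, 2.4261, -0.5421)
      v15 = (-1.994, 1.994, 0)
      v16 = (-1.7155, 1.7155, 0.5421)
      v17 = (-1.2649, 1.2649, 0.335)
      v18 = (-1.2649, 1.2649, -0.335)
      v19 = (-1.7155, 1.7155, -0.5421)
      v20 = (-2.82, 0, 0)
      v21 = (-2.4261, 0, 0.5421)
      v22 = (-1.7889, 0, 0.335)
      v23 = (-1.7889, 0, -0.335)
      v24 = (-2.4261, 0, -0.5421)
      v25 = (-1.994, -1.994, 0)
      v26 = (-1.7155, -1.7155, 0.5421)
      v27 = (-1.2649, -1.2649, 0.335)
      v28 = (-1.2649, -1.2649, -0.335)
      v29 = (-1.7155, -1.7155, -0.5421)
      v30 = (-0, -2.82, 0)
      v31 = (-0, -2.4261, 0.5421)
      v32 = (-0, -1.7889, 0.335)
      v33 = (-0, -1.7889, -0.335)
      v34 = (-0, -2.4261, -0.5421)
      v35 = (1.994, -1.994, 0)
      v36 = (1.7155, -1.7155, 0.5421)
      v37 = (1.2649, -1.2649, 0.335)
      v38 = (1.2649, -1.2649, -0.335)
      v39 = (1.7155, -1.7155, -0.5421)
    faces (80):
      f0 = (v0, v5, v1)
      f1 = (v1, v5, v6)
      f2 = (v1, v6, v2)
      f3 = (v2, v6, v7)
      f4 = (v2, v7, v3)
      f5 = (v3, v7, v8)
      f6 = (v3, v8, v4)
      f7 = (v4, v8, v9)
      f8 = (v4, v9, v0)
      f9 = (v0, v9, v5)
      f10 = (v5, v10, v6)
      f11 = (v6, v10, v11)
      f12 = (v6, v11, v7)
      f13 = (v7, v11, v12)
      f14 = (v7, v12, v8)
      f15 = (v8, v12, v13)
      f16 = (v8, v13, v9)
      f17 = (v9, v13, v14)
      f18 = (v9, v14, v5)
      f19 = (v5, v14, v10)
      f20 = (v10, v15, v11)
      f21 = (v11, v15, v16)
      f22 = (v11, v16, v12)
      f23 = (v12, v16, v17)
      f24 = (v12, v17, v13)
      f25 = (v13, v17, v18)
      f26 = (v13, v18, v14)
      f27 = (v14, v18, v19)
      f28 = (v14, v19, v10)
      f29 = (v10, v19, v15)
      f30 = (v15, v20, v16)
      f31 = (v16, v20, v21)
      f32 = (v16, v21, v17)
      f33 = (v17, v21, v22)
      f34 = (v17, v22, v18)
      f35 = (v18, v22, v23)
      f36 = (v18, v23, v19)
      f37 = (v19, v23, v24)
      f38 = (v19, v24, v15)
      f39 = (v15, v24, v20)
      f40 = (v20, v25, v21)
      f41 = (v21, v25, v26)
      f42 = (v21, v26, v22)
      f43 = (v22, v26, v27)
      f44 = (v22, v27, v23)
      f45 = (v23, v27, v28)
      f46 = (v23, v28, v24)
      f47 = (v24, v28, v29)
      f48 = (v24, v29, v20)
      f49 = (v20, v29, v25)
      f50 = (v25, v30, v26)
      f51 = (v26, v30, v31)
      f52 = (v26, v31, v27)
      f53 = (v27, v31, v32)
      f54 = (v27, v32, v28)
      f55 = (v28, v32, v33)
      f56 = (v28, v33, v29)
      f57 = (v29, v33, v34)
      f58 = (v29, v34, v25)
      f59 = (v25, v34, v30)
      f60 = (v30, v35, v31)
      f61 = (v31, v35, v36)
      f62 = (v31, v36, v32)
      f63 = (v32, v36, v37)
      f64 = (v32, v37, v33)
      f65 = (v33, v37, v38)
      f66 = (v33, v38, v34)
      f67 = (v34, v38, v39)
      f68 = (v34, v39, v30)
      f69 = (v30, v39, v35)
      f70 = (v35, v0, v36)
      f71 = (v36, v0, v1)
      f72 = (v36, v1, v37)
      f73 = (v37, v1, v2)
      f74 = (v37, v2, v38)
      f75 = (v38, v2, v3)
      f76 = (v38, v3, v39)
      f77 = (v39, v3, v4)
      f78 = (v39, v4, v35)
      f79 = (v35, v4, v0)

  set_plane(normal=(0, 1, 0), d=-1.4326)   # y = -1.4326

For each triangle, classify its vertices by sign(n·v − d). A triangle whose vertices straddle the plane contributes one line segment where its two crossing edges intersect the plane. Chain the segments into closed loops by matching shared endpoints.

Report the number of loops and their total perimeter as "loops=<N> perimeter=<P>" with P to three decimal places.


loops=2 perimeter=8.014

Straddling triangles (24 of 80):
  (v20,v25,v21) [+-+] → (-2.22656, -1.4326, 0)–(-2.11566, -1.4326, 0.152625)  len=0.1887
  (v21,v25,v26) [+--] → (-2.11566, -1.4326, 0.152625)–(-1.83268, -1.4326, 0.5421)  len=0.4814
  (v21,v26,v22) [+-+] → (-1.83268, -1.4326, 0.5421)–(-1.7276, -1.4326, 0.507948)  len=0.1105
  (v22,v26,v27) [+-+] → (-1.7276, -1.4326, 0.507948)–(-1.4326, -1.4326, 0.412076)  len=0.3102
  (v24,v28,v29) [++-] → (-1.4326, -1.4326, -0.412076)–(-1.83268, -1.4326, -0.5421)  len=0.4207
  (v24,v29,v20) [+-+] → (-1.83268, -1.4326, -0.5421)–(-1.89764, -1.4326, -0.452703)  len=0.1105
  (v20,v29,v25) [+--] → (-1.89764, -1.4326, -0.452703)–(-2.22656, -1.4326, 0)  len=0.5596
  (v26,v31,v27) [--+] → (-1.08222, -1.4326, 0.364909)–(-1.4326, -1.4326, 0.412076)  len=0.3535
  (v27,v31,v32) [+--] → (-1.08222, -1.4326, 0.364909)–(-0.860084, -1.4326, 0.335)  len=0.2241
  (v27,v32,v28) [+-+] → (-0.860084, -1.4326, 0.335)–(-0.860084, -1.4326, -0.120574)  len=0.4556
  (v28,v32,v33) [+--] → (-0.860084, -1.4326, -0.120574)–(-0.860084, -1.4326, -0.335)  len=0.2144
  (v28,v33,v29) [+--] → (-0.860084, -1.4326, -0.335)–(-1.4326, -1.4326, -0.412076)  len=0.5777
  (v32,v36,v37) [--+] → (1.4326, -1.4326, 0.412076)–(0.860084, -1.4326, 0.335)  len=0.5777
  (v32,v37,v33) [-+-] → (0.860084, -1.4326, 0.335)–(0.860084, -1.4326, 0.120574)  len=0.2144
  (v33,v37,v38) [-++] → (0.860084, -1.4326, 0.120574)–(0.860084, -1.4326, -0.335)  len=0.4556
  (v33,v38,v34) [-+-] → (0.860084, -1.4326, -0.335)–(1.08222, -1.4326, -0.364909)  len=0.2241
  (v34,v38,v39) [-+-] → (1.08222, -1.4326, -0.364909)–(1.4326, -1.4326, -0.412076)  len=0.3535
  (v35,v0,v36) [-+-] → (2.22656, -1.4326, 0)–(1.89764, -1.4326, 0.452703)  len=0.5596
  (v36,v0,v1) [-++] → (1.89764, -1.4326, 0.452703)–(1.83268, -1.4326, 0.5421)  len=0.1105
  (v36,v1,v37) [-++] → (1.83268, -1.4326, 0.5421)–(1.4326, -1.4326, 0.412076)  len=0.4207
  (v38,v3,v39) [++-] → (1.7276, -1.4326, -0.507948)–(1.4326, -1.4326, -0.412076)  len=0.3102
  (v39,v3,v4) [-++] → (1.7276, -1.4326, -0.507948)–(1.83268, -1.4326, -0.5421)  len=0.1105
  (v39,v4,v35) [-+-] → (1.83268, -1.4326, -0.5421)–(2.11566, -1.4326, -0.152625)  len=0.4814
  (v35,v4,v0) [-++] → (2.11566, -1.4326, -0.152625)–(2.22656, -1.4326, 0)  len=0.1887

Chained into 2 loop(s):
  loop 1: 12 segments, perimeter = 4.0069
  loop 2: 12 segments, perimeter = 4.0069
Total perimeter = 8.014


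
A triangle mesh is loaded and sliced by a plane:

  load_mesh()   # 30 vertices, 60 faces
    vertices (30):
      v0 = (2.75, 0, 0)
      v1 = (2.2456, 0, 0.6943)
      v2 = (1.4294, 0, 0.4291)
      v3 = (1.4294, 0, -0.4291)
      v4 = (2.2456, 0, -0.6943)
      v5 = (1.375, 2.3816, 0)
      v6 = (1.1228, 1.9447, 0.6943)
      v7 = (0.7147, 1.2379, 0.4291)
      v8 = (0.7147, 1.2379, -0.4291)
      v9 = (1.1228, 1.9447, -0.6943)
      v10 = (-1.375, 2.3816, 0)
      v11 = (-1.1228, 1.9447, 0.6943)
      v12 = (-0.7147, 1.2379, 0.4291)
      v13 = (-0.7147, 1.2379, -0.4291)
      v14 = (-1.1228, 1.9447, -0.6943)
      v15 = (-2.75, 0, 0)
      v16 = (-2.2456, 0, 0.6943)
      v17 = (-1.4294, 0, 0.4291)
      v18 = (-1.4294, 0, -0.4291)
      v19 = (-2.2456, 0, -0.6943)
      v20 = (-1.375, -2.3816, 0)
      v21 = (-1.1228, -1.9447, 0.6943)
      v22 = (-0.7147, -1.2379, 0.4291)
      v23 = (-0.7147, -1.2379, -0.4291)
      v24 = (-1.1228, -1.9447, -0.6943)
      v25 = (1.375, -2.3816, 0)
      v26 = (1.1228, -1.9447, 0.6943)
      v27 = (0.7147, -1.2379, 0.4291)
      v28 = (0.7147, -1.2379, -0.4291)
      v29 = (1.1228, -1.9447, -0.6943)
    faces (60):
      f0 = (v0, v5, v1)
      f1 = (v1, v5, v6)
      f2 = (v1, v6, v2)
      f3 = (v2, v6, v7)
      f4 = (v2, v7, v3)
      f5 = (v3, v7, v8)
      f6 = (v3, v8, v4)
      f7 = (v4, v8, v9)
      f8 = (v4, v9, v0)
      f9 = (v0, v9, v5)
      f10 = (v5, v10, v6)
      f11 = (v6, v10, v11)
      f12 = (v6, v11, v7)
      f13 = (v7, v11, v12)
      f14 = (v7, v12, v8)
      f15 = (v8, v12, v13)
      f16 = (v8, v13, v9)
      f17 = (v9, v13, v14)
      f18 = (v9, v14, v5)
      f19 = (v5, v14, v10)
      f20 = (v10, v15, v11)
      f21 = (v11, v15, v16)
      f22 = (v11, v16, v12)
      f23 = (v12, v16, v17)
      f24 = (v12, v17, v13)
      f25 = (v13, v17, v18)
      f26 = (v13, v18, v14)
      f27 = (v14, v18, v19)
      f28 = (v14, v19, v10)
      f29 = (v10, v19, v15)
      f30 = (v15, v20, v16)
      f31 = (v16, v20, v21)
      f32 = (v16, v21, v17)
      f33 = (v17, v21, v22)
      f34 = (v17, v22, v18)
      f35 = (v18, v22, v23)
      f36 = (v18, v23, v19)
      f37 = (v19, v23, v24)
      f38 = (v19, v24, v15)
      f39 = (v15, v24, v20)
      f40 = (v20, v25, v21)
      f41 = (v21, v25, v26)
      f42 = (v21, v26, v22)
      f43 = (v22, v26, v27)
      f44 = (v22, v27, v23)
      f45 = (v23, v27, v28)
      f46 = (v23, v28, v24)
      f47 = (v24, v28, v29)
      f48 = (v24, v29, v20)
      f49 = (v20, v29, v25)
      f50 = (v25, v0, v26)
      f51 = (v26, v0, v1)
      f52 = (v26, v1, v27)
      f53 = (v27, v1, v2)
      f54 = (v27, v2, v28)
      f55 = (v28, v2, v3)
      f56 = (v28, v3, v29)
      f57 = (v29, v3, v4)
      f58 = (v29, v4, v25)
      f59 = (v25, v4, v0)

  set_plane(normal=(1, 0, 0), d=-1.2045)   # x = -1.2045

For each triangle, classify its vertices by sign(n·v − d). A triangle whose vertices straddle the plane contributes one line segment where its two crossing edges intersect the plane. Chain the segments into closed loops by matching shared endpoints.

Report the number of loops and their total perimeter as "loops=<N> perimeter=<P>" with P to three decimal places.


Straddling triangles (24 of 60):
  (v5,v10,v6) [+-+] → (-1.2045, 2.3816, 0)–(-1.2045, 2.35178, 0.047393)  len=0.0560
  (v6,v10,v11) [+-+] → (-1.2045, 2.35178, 0.047393)–(-1.2045, 2.08623, 0.469382)  len=0.4986
  (v5,v14,v10) [++-] → (-1.2045, 2.08623, -0.469382)–(-1.2045, 2.3816, 0)  len=0.5546
  (v10,v15,v11) [--+] → (-1.2045, 1.84706, 0.65944)–(-1.2045, 2.08623, 0.469382)  len=0.3055
  (v11,v15,v16) [+--] → (-1.2045, 1.84706, 0.65944)–(-1.2045, 1.80319, 0.6943)  len=0.0560
  (v11,v16,v12) [+-+] → (-1.2045, 1.80319, 0.6943)–(-1.2045, 0.841843, 0.513949)  len=0.9781
  (v12,v16,v17) [+--] → (-1.2045, 0.841843, 0.513949)–(-1.2045, 0.389539, 0.4291)  len=0.4602
  (v12,v17,v13) [+-+] → (-1.2045, 0.389539, 0.4291)–(-1.2045, 0.389539, 0.159044)  len=0.2701
  (v13,v17,v18) [+--] → (-1.2045, 0.389539, 0.159044)–(-1.2045, 0.389539, -0.4291)  len=0.5881
  (v13,v18,v14) [+-+] → (-1.2045, 0.389539, -0.4291)–(-1.2045, 1.42649, -0.623632)  len=1.0550
  (v14,v18,v19) [+--] → (-1.2045, 1.42649, -0.623632)–(-1.2045, 1.80319, -0.6943)  len=0.3833
  (v14,v19,v10) [+--] → (-1.2045, 1.80319, -0.6943)–(-1.2045, 2.08623, -0.469382)  len=0.3615
  (v16,v20,v21) [--+] → (-1.2045, -2.08623, 0.469382)–(-1.2045, -1.80319, 0.6943)  len=0.3615
  (v16,v21,v17) [-+-] → (-1.2045, -1.80319, 0.6943)–(-1.2045, -1.42649, 0.623632)  len=0.3833
  (v17,v21,v22) [-++] → (-1.2045, -1.42649, 0.623632)–(-1.2045, -0.389539, 0.4291)  len=1.0550
  (v17,v22,v18) [-+-] → (-1.2045, -0.389539, 0.4291)–(-1.2045, -0.389539, -0.159044)  len=0.5881
  (v18,v22,v23) [-++] → (-1.2045, -0.389539, -0.159044)–(-1.2045, -0.389539, -0.4291)  len=0.2701
  (v18,v23,v19) [-+-] → (-1.2045, -0.389539, -0.4291)–(-1.2045, -0.841843, -0.513949)  len=0.4602
  (v19,v23,v24) [-++] → (-1.2045, -0.841843, -0.513949)–(-1.2045, -1.80319, -0.6943)  len=0.9781
  (v19,v24,v15) [-+-] → (-1.2045, -1.80319, -0.6943)–(-1.2045, -1.84706, -0.65944)  len=0.0560
  (v15,v24,v20) [-+-] → (-1.2045, -1.84706, -0.65944)–(-1.2045, -2.08623, -0.469382)  len=0.3055
  (v20,v25,v21) [-++] → (-1.2045, -2.3816, 0)–(-1.2045, -2.08623, 0.469382)  len=0.5546
  (v24,v29,v20) [++-] → (-1.2045, -2.35178, -0.047393)–(-1.2045, -2.08623, -0.469382)  len=0.4986
  (v20,v29,v25) [-++] → (-1.2045, -2.35178, -0.047393)–(-1.2045, -2.3816, 0)  len=0.0560

Chained into 2 loop(s):
  loop 1: 12 segments, perimeter = 5.5670
  loop 2: 12 segments, perimeter = 5.5670
Total perimeter = 11.134

loops=2 perimeter=11.134


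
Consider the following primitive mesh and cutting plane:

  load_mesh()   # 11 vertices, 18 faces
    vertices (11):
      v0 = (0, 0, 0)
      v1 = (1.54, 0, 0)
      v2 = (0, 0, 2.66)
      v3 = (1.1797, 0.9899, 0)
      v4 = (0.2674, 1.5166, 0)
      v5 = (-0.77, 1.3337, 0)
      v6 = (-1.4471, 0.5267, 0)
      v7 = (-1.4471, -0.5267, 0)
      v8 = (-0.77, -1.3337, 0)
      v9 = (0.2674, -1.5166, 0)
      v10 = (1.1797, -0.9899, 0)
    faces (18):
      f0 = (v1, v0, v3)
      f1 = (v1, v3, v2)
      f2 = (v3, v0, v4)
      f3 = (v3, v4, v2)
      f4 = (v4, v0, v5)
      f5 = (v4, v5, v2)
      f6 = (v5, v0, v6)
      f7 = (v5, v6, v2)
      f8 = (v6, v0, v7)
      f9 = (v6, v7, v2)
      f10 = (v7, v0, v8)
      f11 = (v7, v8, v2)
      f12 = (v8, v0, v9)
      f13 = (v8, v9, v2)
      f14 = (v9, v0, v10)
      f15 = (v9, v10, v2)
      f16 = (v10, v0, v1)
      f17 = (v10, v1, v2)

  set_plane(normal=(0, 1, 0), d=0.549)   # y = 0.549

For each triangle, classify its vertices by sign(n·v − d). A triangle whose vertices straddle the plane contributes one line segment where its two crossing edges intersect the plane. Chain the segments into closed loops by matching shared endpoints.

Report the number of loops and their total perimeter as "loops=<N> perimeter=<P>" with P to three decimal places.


Straddling triangles (8 of 18):
  (v1,v0,v3) [--+] → (0.654263, 0.549, 0)–(1.34018, 0.549, 0)  len=0.6859
  (v1,v3,v2) [-+-] → (1.34018, 0.549, 0)–(0.654263, 0.549, 1.18476)  len=1.3690
  (v3,v0,v4) [+-+] → (0.654263, 0.549, 0)–(0.0967972, 0.549, 0)  len=0.5575
  (v3,v4,v2) [++-] → (0.0967972, 0.549, 1.6971)–(0.654263, 0.549, 1.18476)  len=0.7571
  (v4,v0,v5) [+-+] → (0.0967972, 0.549, 0)–(-0.31696, 0.549, 0)  len=0.4138
  (v4,v5,v2) [++-] → (-0.31696, 0.549, 1.56505)–(0.0967972, 0.549, 1.6971)  len=0.4343
  (v5,v0,v6) [+--] → (-0.31696, 0.549, 0)–(-1.42839, 0.549, 0)  len=1.1114
  (v5,v6,v2) [+--] → (-1.42839, 0.549, 0)–(-0.31696, 0.549, 1.56505)  len=1.9195

Chained into 1 loop(s):
  loop 1: 8 segments, perimeter = 7.2486
Total perimeter = 7.249

loops=1 perimeter=7.249
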